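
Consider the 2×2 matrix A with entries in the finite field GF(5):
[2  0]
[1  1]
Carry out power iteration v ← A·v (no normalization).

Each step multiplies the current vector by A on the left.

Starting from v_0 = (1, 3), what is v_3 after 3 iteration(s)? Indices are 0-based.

v_3 = (3, 0)

v_0 = (1, 3).
v_1 = A·v_0 = (2, 4).
v_2 = A·v_1 = (4, 1).
v_3 = A·v_2 = (3, 0).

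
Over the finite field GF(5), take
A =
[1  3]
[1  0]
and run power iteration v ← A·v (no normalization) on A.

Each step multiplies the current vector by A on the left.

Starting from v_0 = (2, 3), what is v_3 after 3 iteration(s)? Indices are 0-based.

v_0 = (2, 3).
v_1 = A·v_0 = (1, 2).
v_2 = A·v_1 = (2, 1).
v_3 = A·v_2 = (0, 2).

v_3 = (0, 2)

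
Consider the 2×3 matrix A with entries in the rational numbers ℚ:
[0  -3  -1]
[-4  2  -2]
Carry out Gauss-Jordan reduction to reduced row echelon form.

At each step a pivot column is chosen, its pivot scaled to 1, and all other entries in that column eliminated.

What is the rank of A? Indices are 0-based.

pivot(0,0): swap R0↔R1
pivot(0,0)=-4: scale R0 → (1, -1/2, 1/2)
pivot(1,1)=-3: scale R1 → (0, 1, 1/3)
  clear (0,1): R0 −= (-1/2)R1 → (1, 0, 2/3)

rank = 2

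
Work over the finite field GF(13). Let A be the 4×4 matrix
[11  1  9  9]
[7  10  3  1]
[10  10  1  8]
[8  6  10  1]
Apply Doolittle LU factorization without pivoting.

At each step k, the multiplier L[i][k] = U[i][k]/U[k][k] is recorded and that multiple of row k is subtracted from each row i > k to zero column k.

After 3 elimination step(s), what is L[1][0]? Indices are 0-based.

Step 1: pivot at (0,0) is 11.
  row1 ← row1 − (3)·row0  ⇒  L[1][0]=3, U row1=(0, 7, 2, 0)
  row2 ← row2 − (8)·row0  ⇒  L[2][0]=8, U row2=(0, 2, 7, 1)
  row3 ← row3 − (9)·row0  ⇒  L[3][0]=9, U row3=(0, 10, 7, 11)
Step 2: pivot at (1,1) is 7.
  row2 ← row2 − (4)·row1  ⇒  L[2][1]=4, U row2=(0, 0, 12, 1)
  row3 ← row3 − (7)·row1  ⇒  L[3][1]=7, U row3=(0, 0, 6, 11)
Step 3: pivot at (2,2) is 12.
  row3 ← row3 − (7)·row2  ⇒  L[3][2]=7, U row3=(0, 0, 0, 4)

L[1][0] = 3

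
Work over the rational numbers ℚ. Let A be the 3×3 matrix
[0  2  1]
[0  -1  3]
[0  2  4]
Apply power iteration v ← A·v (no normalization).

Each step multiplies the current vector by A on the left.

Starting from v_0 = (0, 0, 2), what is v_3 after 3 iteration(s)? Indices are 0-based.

v_3 = (80, 114, 212)

v_0 = (0, 0, 2).
v_1 = A·v_0 = (2, 6, 8).
v_2 = A·v_1 = (20, 18, 44).
v_3 = A·v_2 = (80, 114, 212).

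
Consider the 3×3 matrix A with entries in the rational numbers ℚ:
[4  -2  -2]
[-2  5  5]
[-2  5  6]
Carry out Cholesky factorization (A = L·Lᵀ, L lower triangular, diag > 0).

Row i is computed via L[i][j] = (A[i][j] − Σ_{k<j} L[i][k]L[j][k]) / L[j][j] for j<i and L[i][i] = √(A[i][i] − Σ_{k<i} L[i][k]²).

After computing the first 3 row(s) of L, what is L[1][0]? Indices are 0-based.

Step 1: L[0][0] = √(4) = 2.
  L[1][0] = (-2) / L[0][0] = -1.
Step 2: L[1][1] = √(4) = 2.
  L[2][0] = (-2) / L[0][0] = -1.
  L[2][1] = (4) / L[1][1] = 2.
Step 3: L[2][2] = √(1) = 1.

L[1][0] = -1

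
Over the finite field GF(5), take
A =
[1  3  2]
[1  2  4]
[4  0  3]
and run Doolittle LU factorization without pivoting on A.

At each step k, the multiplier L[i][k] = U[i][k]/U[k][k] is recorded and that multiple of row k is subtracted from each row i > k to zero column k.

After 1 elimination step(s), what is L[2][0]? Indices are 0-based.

L[2][0] = 4

k=0: U[0][0]=1
  eliminate (1,0): mult=1, new row 1: (0, 4, 2); set L[1][0]=1
  eliminate (2,0): mult=4, new row 2: (0, 3, 0); set L[2][0]=4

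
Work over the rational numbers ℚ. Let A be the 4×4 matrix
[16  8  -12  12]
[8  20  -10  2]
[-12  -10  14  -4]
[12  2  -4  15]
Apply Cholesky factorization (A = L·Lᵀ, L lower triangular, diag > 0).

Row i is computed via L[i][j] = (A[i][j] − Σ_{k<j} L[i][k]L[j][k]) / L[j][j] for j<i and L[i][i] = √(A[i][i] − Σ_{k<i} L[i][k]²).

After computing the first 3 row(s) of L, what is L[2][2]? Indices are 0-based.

L[2][2] = 2

Step 1: L[0][0] = √(16) = 4.
  L[1][0] = (8) / L[0][0] = 2.
Step 2: L[1][1] = √(16) = 4.
  L[2][0] = (-12) / L[0][0] = -3.
  L[2][1] = (-4) / L[1][1] = -1.
Step 3: L[2][2] = √(4) = 2.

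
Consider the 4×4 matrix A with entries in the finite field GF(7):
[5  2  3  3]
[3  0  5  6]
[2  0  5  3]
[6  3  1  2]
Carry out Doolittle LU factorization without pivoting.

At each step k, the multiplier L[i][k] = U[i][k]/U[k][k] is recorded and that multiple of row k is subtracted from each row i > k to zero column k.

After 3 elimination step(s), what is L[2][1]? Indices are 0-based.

k=0: U[0][0]=5
  eliminate (1,0): mult=2, new row 1: (0, 3, 6, 0); set L[1][0]=2
  eliminate (2,0): mult=6, new row 2: (0, 2, 1, 6); set L[2][0]=6
  eliminate (3,0): mult=4, new row 3: (0, 2, 3, 4); set L[3][0]=4
k=1: U[1][1]=3
  eliminate (2,1): mult=3, new row 2: (0, 0, 4, 6); set L[2][1]=3
  eliminate (3,1): mult=3, new row 3: (0, 0, 6, 4); set L[3][1]=3
k=2: U[2][2]=4
  eliminate (3,2): mult=5, new row 3: (0, 0, 0, 2); set L[3][2]=5

L[2][1] = 3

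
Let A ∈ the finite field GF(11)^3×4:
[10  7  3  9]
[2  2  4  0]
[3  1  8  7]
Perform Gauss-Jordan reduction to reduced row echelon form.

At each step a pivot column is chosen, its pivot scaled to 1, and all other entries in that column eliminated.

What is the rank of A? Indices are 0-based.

step 1: normalize row 0 (÷10) = (1, 4, 8, 2)
  row 1: subtract 2×row0 = (0, 5, 10, 7)
  row 2: subtract 3×row0 = (0, 0, 6, 1)
step 2: normalize row 1 (÷5) = (0, 1, 2, 8)
  row 0: subtract 4×row1 = (1, 0, 0, 3)
step 3: normalize row 2 (÷6) = (0, 0, 1, 2)
  row 1: subtract 2×row2 = (0, 1, 0, 4)

rank = 3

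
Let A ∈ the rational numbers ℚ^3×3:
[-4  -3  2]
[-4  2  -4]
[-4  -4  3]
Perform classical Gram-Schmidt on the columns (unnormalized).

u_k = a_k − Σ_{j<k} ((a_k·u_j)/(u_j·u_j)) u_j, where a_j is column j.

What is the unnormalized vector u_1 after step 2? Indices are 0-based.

Step 1: u_0 = a_0 = (-4, -4, -4).
Step 2: u_1 = a_1 − (5/12)·u_0 = (-4/3, 11/3, -7/3).

u_1 = (-4/3, 11/3, -7/3)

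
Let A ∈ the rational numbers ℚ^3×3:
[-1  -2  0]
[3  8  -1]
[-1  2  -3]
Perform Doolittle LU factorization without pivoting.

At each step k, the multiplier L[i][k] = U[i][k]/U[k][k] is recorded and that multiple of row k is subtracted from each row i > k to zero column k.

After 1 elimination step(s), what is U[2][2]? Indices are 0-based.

[col 0] pivot -1
  R1 -= -3*R0 → (0, 2, -1)  (L[1][0] := -3)
  R2 -= 1*R0 → (0, 4, -3)  (L[2][0] := 1)

U[2][2] = -3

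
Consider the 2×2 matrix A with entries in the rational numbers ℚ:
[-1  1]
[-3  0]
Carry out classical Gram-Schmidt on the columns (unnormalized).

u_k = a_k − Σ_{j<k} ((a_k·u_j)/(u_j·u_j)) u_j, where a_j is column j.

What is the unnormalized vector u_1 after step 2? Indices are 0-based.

u_1 = (9/10, -3/10)

Step 1: u_0 = a_0 = (-1, -3).
Step 2: u_1 = a_1 − (-1/10)·u_0 = (9/10, -3/10).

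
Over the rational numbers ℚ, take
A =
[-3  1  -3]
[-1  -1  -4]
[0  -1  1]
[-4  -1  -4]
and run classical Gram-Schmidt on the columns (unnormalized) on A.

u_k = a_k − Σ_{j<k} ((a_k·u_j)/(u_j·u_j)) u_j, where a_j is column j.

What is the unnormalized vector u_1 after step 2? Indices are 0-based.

u_1 = (16/13, -12/13, -1, -9/13)

Step 1: u_0 = a_0 = (-3, -1, 0, -4).
Step 2: u_1 = a_1 − (1/13)·u_0 = (16/13, -12/13, -1, -9/13).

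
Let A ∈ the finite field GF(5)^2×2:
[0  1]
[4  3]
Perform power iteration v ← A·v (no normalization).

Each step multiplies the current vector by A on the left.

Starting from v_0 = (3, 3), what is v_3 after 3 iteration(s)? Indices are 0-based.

v_0 = (3, 3).
v_1 = A·v_0 = (3, 1).
v_2 = A·v_1 = (1, 0).
v_3 = A·v_2 = (0, 4).

v_3 = (0, 4)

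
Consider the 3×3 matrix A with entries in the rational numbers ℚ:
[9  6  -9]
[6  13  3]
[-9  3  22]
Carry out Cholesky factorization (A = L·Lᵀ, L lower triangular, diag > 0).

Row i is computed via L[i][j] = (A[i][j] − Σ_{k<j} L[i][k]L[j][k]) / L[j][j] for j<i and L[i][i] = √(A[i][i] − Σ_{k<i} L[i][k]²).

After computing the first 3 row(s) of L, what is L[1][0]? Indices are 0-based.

L[1][0] = 2

Step 1: L[0][0] = √(9) = 3.
  L[1][0] = (6) / L[0][0] = 2.
Step 2: L[1][1] = √(9) = 3.
  L[2][0] = (-9) / L[0][0] = -3.
  L[2][1] = (9) / L[1][1] = 3.
Step 3: L[2][2] = √(4) = 2.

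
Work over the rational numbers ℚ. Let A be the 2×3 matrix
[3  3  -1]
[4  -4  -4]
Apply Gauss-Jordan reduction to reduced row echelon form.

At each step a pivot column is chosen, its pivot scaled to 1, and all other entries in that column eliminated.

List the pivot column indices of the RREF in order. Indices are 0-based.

step 1: normalize row 0 (÷3) = (1, 1, -1/3)
  row 1: subtract 4×row0 = (0, -8, -8/3)
step 2: normalize row 1 (÷-8) = (0, 1, 1/3)
  row 0: subtract 1×row1 = (1, 0, -2/3)

pivot columns: 0, 1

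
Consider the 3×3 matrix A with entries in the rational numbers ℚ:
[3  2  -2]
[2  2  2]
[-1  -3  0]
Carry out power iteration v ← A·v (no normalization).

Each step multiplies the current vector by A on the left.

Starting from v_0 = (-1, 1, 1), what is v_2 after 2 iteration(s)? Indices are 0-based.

v_2 = (-1, -6, -3)

v_0 = (-1, 1, 1).
v_1 = A·v_0 = (-3, 2, -2).
v_2 = A·v_1 = (-1, -6, -3).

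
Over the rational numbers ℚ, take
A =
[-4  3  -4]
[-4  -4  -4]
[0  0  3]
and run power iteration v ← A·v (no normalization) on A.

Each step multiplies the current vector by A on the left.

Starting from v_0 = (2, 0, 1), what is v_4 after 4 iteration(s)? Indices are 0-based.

v_0 = (2, 0, 1).
v_1 = A·v_0 = (-12, -12, 3).
v_2 = A·v_1 = (0, 84, 9).
v_3 = A·v_2 = (216, -372, 27).
v_4 = A·v_3 = (-2088, 516, 81).

v_4 = (-2088, 516, 81)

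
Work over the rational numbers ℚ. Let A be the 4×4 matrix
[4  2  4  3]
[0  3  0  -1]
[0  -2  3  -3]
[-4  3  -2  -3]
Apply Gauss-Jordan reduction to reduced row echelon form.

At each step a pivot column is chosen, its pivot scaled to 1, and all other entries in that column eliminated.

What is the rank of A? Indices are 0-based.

pivot(0,0)=4: scale R0 → (1, 1/2, 1, 3/4)
  clear (3,0): R3 −= (-4)R0 → (0, 5, 2, 0)
pivot(1,1)=3: scale R1 → (0, 1, 0, -1/3)
  clear (0,1): R0 −= (1/2)R1 → (1, 0, 1, 11/12)
  clear (2,1): R2 −= (-2)R1 → (0, 0, 3, -11/3)
  clear (3,1): R3 −= (5)R1 → (0, 0, 2, 5/3)
pivot(2,2)=3: scale R2 → (0, 0, 1, -11/9)
  clear (0,2): R0 −= (1)R2 → (1, 0, 0, 77/36)
  clear (3,2): R3 −= (2)R2 → (0, 0, 0, 37/9)
pivot(3,3)=37/9: scale R3 → (0, 0, 0, 1)
  clear (0,3): R0 −= (77/36)R3 → (1, 0, 0, 0)
  clear (1,3): R1 −= (-1/3)R3 → (0, 1, 0, 0)
  clear (2,3): R2 −= (-11/9)R3 → (0, 0, 1, 0)

rank = 4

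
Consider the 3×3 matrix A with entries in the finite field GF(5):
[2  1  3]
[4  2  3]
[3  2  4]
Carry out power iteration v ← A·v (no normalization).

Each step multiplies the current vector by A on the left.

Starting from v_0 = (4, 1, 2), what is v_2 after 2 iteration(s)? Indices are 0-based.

v_2 = (0, 4, 1)

v_0 = (4, 1, 2).
v_1 = A·v_0 = (0, 4, 2).
v_2 = A·v_1 = (0, 4, 1).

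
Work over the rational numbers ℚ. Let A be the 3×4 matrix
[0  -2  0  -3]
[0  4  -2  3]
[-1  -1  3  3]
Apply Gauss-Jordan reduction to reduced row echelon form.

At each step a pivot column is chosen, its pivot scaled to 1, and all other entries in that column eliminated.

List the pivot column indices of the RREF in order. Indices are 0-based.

pivot(0,0): swap R0↔R2
pivot(0,0)=-1: scale R0 → (1, 1, -3, -3)
pivot(1,1)=4: scale R1 → (0, 1, -1/2, 3/4)
  clear (0,1): R0 −= (1)R1 → (1, 0, -5/2, -15/4)
  clear (2,1): R2 −= (-2)R1 → (0, 0, -1, -3/2)
pivot(2,2)=-1: scale R2 → (0, 0, 1, 3/2)
  clear (0,2): R0 −= (-5/2)R2 → (1, 0, 0, 0)
  clear (1,2): R1 −= (-1/2)R2 → (0, 1, 0, 3/2)

pivot columns: 0, 1, 2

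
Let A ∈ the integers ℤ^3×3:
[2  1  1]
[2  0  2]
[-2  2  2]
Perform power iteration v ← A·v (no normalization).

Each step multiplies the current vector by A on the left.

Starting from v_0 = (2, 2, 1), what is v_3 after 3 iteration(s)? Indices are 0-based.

v_0 = (2, 2, 1).
v_1 = A·v_0 = (7, 6, 2).
v_2 = A·v_1 = (22, 18, 2).
v_3 = A·v_2 = (64, 48, -4).

v_3 = (64, 48, -4)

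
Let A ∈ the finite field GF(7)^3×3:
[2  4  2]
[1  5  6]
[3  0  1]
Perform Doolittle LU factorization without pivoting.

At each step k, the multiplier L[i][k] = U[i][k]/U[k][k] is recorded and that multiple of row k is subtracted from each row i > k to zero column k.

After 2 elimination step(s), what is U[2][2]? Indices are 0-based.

k=0: U[0][0]=2
  eliminate (1,0): mult=4, new row 1: (0, 3, 5); set L[1][0]=4
  eliminate (2,0): mult=5, new row 2: (0, 1, 5); set L[2][0]=5
k=1: U[1][1]=3
  eliminate (2,1): mult=5, new row 2: (0, 0, 1); set L[2][1]=5

U[2][2] = 1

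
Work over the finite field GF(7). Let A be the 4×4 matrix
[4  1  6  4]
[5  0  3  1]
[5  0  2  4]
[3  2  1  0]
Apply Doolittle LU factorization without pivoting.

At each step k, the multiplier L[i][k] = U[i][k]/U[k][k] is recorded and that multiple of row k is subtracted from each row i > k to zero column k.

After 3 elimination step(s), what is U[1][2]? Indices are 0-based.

U[1][2] = 6

[col 0] pivot 4
  R1 -= 3*R0 → (0, 4, 6, 3)  (L[1][0] := 3)
  R2 -= 3*R0 → (0, 4, 5, 6)  (L[2][0] := 3)
  R3 -= 6*R0 → (0, 3, 0, 4)  (L[3][0] := 6)
[col 1] pivot 4
  R2 -= 1*R1 → (0, 0, 6, 3)  (L[2][1] := 1)
  R3 -= 6*R1 → (0, 0, 6, 0)  (L[3][1] := 6)
[col 2] pivot 6
  R3 -= 1*R2 → (0, 0, 0, 4)  (L[3][2] := 1)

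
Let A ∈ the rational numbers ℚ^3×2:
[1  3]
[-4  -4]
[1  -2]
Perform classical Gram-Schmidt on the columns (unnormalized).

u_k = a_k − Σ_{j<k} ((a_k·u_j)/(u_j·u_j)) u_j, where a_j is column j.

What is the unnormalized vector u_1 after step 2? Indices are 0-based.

Step 1: u_0 = a_0 = (1, -4, 1).
Step 2: u_1 = a_1 − (17/18)·u_0 = (37/18, -2/9, -53/18).

u_1 = (37/18, -2/9, -53/18)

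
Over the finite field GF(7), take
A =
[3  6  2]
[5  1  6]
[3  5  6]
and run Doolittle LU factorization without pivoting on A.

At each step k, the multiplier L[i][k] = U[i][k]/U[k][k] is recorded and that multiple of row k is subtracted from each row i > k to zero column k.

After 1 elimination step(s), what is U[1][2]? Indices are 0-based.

U[1][2] = 5

k=0: U[0][0]=3
  eliminate (1,0): mult=4, new row 1: (0, 5, 5); set L[1][0]=4
  eliminate (2,0): mult=1, new row 2: (0, 6, 4); set L[2][0]=1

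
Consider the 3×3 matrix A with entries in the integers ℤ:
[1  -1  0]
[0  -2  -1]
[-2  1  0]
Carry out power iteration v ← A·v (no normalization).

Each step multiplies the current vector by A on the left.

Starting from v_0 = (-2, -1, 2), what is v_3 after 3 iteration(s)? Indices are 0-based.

v_0 = (-2, -1, 2).
v_1 = A·v_0 = (-1, 0, 3).
v_2 = A·v_1 = (-1, -3, 2).
v_3 = A·v_2 = (2, 4, -1).

v_3 = (2, 4, -1)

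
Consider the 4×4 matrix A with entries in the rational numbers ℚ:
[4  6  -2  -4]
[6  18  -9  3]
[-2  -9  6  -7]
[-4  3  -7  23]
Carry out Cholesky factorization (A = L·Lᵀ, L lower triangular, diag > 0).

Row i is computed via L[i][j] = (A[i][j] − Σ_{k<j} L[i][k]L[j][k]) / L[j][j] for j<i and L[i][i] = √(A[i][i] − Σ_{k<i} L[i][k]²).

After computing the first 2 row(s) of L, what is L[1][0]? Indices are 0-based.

Step 1: L[0][0] = √(4) = 2.
  L[1][0] = (6) / L[0][0] = 3.
Step 2: L[1][1] = √(9) = 3.

L[1][0] = 3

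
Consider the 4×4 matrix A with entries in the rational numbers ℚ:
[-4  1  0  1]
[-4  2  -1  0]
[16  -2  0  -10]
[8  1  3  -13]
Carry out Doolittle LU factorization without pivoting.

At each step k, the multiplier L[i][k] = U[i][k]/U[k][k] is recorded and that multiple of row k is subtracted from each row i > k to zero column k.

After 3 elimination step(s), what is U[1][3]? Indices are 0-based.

U[1][3] = -1

k=0: U[0][0]=-4
  eliminate (1,0): mult=1, new row 1: (0, 1, -1, -1); set L[1][0]=1
  eliminate (2,0): mult=-4, new row 2: (0, 2, 0, -6); set L[2][0]=-4
  eliminate (3,0): mult=-2, new row 3: (0, 3, 3, -11); set L[3][0]=-2
k=1: U[1][1]=1
  eliminate (2,1): mult=2, new row 2: (0, 0, 2, -4); set L[2][1]=2
  eliminate (3,1): mult=3, new row 3: (0, 0, 6, -8); set L[3][1]=3
k=2: U[2][2]=2
  eliminate (3,2): mult=3, new row 3: (0, 0, 0, 4); set L[3][2]=3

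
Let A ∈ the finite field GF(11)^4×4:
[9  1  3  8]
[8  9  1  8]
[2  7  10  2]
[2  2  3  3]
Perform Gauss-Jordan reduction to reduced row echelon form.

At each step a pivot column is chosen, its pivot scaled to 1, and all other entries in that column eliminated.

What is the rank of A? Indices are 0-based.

[1] R0 /= 9  ⇒  (1, 5, 4, 7)
     R1 -= 8·R0  ⇒  (0, 2, 2, 7)
     R2 -= 2·R0  ⇒  (0, 8, 2, 10)
     R3 -= 2·R0  ⇒  (0, 3, 6, 0)
[2] R1 /= 2  ⇒  (0, 1, 1, 9)
     R0 -= 5·R1  ⇒  (1, 0, 10, 6)
     R2 -= 8·R1  ⇒  (0, 0, 5, 4)
     R3 -= 3·R1  ⇒  (0, 0, 3, 6)
[3] R2 /= 5  ⇒  (0, 0, 1, 3)
     R0 -= 10·R2  ⇒  (1, 0, 0, 9)
     R1 -= 1·R2  ⇒  (0, 1, 0, 6)
     R3 -= 3·R2  ⇒  (0, 0, 0, 8)
[4] R3 /= 8  ⇒  (0, 0, 0, 1)
     R0 -= 9·R3  ⇒  (1, 0, 0, 0)
     R1 -= 6·R3  ⇒  (0, 1, 0, 0)
     R2 -= 3·R3  ⇒  (0, 0, 1, 0)

rank = 4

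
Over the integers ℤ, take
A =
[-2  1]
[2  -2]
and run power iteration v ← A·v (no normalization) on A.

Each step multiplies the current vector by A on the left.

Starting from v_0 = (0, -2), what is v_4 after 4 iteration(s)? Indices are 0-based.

v_4 = (96, -136)

v_0 = (0, -2).
v_1 = A·v_0 = (-2, 4).
v_2 = A·v_1 = (8, -12).
v_3 = A·v_2 = (-28, 40).
v_4 = A·v_3 = (96, -136).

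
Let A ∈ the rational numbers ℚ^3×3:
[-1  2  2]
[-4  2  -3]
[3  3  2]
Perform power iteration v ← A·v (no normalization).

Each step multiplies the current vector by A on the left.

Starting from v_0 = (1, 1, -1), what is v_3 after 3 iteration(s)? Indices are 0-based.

v_3 = (-7, -80, 31)

v_0 = (1, 1, -1).
v_1 = A·v_0 = (-1, 1, 4).
v_2 = A·v_1 = (11, -6, 8).
v_3 = A·v_2 = (-7, -80, 31).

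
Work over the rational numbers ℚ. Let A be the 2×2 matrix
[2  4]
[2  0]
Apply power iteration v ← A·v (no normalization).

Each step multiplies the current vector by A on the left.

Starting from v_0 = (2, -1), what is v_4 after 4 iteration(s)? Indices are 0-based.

v_4 = (192, 64)

v_0 = (2, -1).
v_1 = A·v_0 = (0, 4).
v_2 = A·v_1 = (16, 0).
v_3 = A·v_2 = (32, 32).
v_4 = A·v_3 = (192, 64).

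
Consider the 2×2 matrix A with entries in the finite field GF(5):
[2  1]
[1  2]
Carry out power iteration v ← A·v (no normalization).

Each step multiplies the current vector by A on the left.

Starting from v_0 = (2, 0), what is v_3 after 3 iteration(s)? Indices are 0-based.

v_3 = (3, 1)

v_0 = (2, 0).
v_1 = A·v_0 = (4, 2).
v_2 = A·v_1 = (0, 3).
v_3 = A·v_2 = (3, 1).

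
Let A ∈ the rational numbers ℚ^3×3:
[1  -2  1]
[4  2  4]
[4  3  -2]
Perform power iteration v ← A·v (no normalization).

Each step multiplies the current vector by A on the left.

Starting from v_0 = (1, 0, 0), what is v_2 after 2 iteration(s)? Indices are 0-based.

v_2 = (-3, 28, 8)

v_0 = (1, 0, 0).
v_1 = A·v_0 = (1, 4, 4).
v_2 = A·v_1 = (-3, 28, 8).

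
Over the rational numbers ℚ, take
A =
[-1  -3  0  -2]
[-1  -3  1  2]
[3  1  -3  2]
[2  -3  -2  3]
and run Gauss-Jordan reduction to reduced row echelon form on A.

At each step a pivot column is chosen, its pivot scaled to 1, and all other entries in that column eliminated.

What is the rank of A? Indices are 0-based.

pivot(0,0)=-1: scale R0 → (1, 3, 0, 2)
  clear (1,0): R1 −= (-1)R0 → (0, 0, 1, 4)
  clear (2,0): R2 −= (3)R0 → (0, -8, -3, -4)
  clear (3,0): R3 −= (2)R0 → (0, -9, -2, -1)
pivot(1,1): swap R1↔R2
pivot(1,1)=-8: scale R1 → (0, 1, 3/8, 1/2)
  clear (0,1): R0 −= (3)R1 → (1, 0, -9/8, 1/2)
  clear (3,1): R3 −= (-9)R1 → (0, 0, 11/8, 7/2)
pivot(2,2)=1: scale R2 → (0, 0, 1, 4)
  clear (0,2): R0 −= (-9/8)R2 → (1, 0, 0, 5)
  clear (1,2): R1 −= (3/8)R2 → (0, 1, 0, -1)
  clear (3,2): R3 −= (11/8)R2 → (0, 0, 0, -2)
pivot(3,3)=-2: scale R3 → (0, 0, 0, 1)
  clear (0,3): R0 −= (5)R3 → (1, 0, 0, 0)
  clear (1,3): R1 −= (-1)R3 → (0, 1, 0, 0)
  clear (2,3): R2 −= (4)R3 → (0, 0, 1, 0)

rank = 4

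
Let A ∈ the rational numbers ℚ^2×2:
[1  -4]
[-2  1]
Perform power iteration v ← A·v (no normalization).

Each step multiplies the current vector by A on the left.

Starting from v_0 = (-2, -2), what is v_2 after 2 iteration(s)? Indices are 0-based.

v_0 = (-2, -2).
v_1 = A·v_0 = (6, 2).
v_2 = A·v_1 = (-2, -10).

v_2 = (-2, -10)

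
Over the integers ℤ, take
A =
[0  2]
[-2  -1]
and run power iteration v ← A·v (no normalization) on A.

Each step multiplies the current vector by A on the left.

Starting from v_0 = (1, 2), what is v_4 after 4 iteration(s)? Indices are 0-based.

v_4 = (40, -4)

v_0 = (1, 2).
v_1 = A·v_0 = (4, -4).
v_2 = A·v_1 = (-8, -4).
v_3 = A·v_2 = (-8, 20).
v_4 = A·v_3 = (40, -4).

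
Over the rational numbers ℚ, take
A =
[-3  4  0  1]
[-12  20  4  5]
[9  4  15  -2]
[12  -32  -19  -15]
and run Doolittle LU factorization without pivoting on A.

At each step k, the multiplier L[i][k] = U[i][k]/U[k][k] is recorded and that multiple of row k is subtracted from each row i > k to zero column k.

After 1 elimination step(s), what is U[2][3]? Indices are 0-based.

U[2][3] = 1

k=0: U[0][0]=-3
  eliminate (1,0): mult=4, new row 1: (0, 4, 4, 1); set L[1][0]=4
  eliminate (2,0): mult=-3, new row 2: (0, 16, 15, 1); set L[2][0]=-3
  eliminate (3,0): mult=-4, new row 3: (0, -16, -19, -11); set L[3][0]=-4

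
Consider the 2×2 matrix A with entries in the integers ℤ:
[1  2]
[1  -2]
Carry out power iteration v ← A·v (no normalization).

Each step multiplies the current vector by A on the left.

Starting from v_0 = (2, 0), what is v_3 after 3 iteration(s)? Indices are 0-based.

v_0 = (2, 0).
v_1 = A·v_0 = (2, 2).
v_2 = A·v_1 = (6, -2).
v_3 = A·v_2 = (2, 10).

v_3 = (2, 10)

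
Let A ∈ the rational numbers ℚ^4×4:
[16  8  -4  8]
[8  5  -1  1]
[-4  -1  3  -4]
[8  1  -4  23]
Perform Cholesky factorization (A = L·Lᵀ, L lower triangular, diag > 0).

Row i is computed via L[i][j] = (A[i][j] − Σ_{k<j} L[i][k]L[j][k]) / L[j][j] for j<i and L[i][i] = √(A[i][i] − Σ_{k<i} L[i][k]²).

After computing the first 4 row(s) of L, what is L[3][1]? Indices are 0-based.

L[3][1] = -3

Step 1: L[0][0] = √(16) = 4.
  L[1][0] = (8) / L[0][0] = 2.
Step 2: L[1][1] = √(1) = 1.
  L[2][0] = (-4) / L[0][0] = -1.
  L[2][1] = (1) / L[1][1] = 1.
Step 3: L[2][2] = √(1) = 1.
  L[3][0] = (8) / L[0][0] = 2.
  L[3][1] = (-3) / L[1][1] = -3.
  L[3][2] = (1) / L[2][2] = 1.
Step 4: L[3][3] = √(9) = 3.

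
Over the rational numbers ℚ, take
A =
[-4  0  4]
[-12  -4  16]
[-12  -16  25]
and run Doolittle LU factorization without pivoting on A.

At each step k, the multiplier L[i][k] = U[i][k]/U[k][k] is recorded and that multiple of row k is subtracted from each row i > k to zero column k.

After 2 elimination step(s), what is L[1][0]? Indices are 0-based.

L[1][0] = 3

k=0: U[0][0]=-4
  eliminate (1,0): mult=3, new row 1: (0, -4, 4); set L[1][0]=3
  eliminate (2,0): mult=3, new row 2: (0, -16, 13); set L[2][0]=3
k=1: U[1][1]=-4
  eliminate (2,1): mult=4, new row 2: (0, 0, -3); set L[2][1]=4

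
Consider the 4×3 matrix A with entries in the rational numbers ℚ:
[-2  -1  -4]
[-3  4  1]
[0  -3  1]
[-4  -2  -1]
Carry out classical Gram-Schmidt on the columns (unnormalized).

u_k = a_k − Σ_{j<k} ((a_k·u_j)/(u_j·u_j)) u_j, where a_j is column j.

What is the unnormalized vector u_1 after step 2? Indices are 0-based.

Step 1: u_0 = a_0 = (-2, -3, 0, -4).
Step 2: u_1 = a_1 − (-2/29)·u_0 = (-33/29, 110/29, -3, -66/29).

u_1 = (-33/29, 110/29, -3, -66/29)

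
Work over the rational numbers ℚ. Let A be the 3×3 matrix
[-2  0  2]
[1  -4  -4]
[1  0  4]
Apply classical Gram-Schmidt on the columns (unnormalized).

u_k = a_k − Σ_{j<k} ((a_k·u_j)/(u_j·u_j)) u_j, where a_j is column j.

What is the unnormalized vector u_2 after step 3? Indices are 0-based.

Step 1: u_0 = a_0 = (-2, 1, 1).
Step 2: u_1 = a_1 − (-2/3)·u_0 = (-4/3, -10/3, 2/3).
Step 3: u_2 = a_2 − (-2/3)·u_0 − (1)·u_1 = (2, 0, 4).

u_2 = (2, 0, 4)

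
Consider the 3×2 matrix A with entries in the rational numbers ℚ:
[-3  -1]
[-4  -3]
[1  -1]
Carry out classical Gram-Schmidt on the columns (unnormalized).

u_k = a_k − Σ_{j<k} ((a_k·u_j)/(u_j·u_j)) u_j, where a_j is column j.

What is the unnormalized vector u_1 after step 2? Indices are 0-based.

Step 1: u_0 = a_0 = (-3, -4, 1).
Step 2: u_1 = a_1 − (7/13)·u_0 = (8/13, -11/13, -20/13).

u_1 = (8/13, -11/13, -20/13)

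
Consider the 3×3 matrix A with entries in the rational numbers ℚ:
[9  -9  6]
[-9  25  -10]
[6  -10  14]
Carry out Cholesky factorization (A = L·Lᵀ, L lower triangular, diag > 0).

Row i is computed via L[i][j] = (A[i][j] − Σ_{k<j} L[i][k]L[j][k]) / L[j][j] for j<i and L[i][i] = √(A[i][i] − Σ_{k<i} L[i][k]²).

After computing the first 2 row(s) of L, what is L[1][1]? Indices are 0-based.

L[1][1] = 4

Step 1: L[0][0] = √(9) = 3.
  L[1][0] = (-9) / L[0][0] = -3.
Step 2: L[1][1] = √(16) = 4.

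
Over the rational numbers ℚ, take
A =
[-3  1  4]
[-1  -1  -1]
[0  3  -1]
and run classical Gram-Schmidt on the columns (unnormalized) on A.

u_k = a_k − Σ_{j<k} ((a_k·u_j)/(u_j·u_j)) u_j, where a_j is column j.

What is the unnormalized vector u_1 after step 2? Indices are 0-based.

Step 1: u_0 = a_0 = (-3, -1, 0).
Step 2: u_1 = a_1 − (-1/5)·u_0 = (2/5, -6/5, 3).

u_1 = (2/5, -6/5, 3)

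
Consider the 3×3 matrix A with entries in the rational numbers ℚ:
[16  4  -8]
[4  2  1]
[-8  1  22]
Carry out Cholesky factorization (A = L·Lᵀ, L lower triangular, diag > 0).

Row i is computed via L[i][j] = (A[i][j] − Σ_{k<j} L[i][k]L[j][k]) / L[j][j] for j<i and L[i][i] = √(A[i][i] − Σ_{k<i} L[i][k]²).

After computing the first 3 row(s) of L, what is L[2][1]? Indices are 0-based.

Step 1: L[0][0] = √(16) = 4.
  L[1][0] = (4) / L[0][0] = 1.
Step 2: L[1][1] = √(1) = 1.
  L[2][0] = (-8) / L[0][0] = -2.
  L[2][1] = (3) / L[1][1] = 3.
Step 3: L[2][2] = √(9) = 3.

L[2][1] = 3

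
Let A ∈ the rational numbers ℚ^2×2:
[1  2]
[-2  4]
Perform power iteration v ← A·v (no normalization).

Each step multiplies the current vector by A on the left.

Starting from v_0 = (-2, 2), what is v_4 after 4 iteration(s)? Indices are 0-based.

v_4 = (362, 268)

v_0 = (-2, 2).
v_1 = A·v_0 = (2, 12).
v_2 = A·v_1 = (26, 44).
v_3 = A·v_2 = (114, 124).
v_4 = A·v_3 = (362, 268).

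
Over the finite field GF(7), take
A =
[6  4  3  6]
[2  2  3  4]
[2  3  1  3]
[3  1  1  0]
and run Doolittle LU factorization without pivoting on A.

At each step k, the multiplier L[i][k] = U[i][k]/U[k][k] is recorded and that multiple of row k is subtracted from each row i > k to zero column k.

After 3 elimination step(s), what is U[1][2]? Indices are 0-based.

Step 1: pivot at (0,0) is 6.
  row1 ← row1 − (5)·row0  ⇒  L[1][0]=5, U row1=(0, 3, 2, 2)
  row2 ← row2 − (5)·row0  ⇒  L[2][0]=5, U row2=(0, 4, 0, 1)
  row3 ← row3 − (4)·row0  ⇒  L[3][0]=4, U row3=(0, 6, 3, 4)
Step 2: pivot at (1,1) is 3.
  row2 ← row2 − (6)·row1  ⇒  L[2][1]=6, U row2=(0, 0, 2, 3)
  row3 ← row3 − (2)·row1  ⇒  L[3][1]=2, U row3=(0, 0, 6, 0)
Step 3: pivot at (2,2) is 2.
  row3 ← row3 − (3)·row2  ⇒  L[3][2]=3, U row3=(0, 0, 0, 5)

U[1][2] = 2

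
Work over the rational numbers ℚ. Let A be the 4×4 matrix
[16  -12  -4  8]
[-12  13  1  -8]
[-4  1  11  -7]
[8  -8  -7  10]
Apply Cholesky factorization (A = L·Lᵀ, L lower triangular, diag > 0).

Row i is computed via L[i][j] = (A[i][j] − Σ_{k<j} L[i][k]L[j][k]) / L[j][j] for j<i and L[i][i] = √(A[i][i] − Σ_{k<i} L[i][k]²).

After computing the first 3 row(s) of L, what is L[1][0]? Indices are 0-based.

Step 1: L[0][0] = √(16) = 4.
  L[1][0] = (-12) / L[0][0] = -3.
Step 2: L[1][1] = √(4) = 2.
  L[2][0] = (-4) / L[0][0] = -1.
  L[2][1] = (-2) / L[1][1] = -1.
Step 3: L[2][2] = √(9) = 3.

L[1][0] = -3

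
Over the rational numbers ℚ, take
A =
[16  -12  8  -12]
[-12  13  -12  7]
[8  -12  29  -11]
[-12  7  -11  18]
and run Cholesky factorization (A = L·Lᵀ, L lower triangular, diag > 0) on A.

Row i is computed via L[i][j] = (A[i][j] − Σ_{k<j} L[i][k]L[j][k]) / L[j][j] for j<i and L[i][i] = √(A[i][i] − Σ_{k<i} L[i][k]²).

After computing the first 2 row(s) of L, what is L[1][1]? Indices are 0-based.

Step 1: L[0][0] = √(16) = 4.
  L[1][0] = (-12) / L[0][0] = -3.
Step 2: L[1][1] = √(4) = 2.

L[1][1] = 2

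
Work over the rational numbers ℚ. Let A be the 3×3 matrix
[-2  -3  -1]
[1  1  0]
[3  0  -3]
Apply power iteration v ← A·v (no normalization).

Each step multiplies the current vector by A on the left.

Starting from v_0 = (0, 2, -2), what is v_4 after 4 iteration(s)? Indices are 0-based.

v_0 = (0, 2, -2).
v_1 = A·v_0 = (-4, 2, 6).
v_2 = A·v_1 = (-4, -2, -30).
v_3 = A·v_2 = (44, -6, 78).
v_4 = A·v_3 = (-148, 38, -102).

v_4 = (-148, 38, -102)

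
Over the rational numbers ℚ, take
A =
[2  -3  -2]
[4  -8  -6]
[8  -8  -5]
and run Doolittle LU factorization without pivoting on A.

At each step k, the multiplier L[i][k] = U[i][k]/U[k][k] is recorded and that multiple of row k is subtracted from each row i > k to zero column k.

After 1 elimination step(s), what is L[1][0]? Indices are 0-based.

[col 0] pivot 2
  R1 -= 2*R0 → (0, -2, -2)  (L[1][0] := 2)
  R2 -= 4*R0 → (0, 4, 3)  (L[2][0] := 4)

L[1][0] = 2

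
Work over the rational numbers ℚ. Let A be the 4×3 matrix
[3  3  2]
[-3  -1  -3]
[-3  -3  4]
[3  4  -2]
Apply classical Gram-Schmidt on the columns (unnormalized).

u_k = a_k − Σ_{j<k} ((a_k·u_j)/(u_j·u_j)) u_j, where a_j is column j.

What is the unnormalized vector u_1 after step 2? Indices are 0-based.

Step 1: u_0 = a_0 = (3, -3, -3, 3).
Step 2: u_1 = a_1 − (11/12)·u_0 = (1/4, 7/4, -1/4, 5/4).

u_1 = (1/4, 7/4, -1/4, 5/4)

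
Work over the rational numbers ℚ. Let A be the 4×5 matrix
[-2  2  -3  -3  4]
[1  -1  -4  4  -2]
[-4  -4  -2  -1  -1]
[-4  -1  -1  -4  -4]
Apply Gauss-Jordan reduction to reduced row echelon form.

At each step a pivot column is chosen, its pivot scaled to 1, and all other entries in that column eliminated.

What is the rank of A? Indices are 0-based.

step 1: normalize row 0 (÷-2) = (1, -1, 3/2, 3/2, -2)
  row 1: subtract 1×row0 = (0, 0, -11/2, 5/2, 0)
  row 2: subtract -4×row0 = (0, -8, 4, 5, -9)
  row 3: subtract -4×row0 = (0, -5, 5, 2, -12)
step 2: exchange rows 1,2
step 2: normalize row 1 (÷-8) = (0, 1, -1/2, -5/8, 9/8)
  row 0: subtract -1×row1 = (1, 0, 1, 7/8, -7/8)
  row 3: subtract -5×row1 = (0, 0, 5/2, -9/8, -51/8)
step 3: normalize row 2 (÷-11/2) = (0, 0, 1, -5/11, 0)
  row 0: subtract 1×row2 = (1, 0, 0, 117/88, -7/8)
  row 1: subtract -1/2×row2 = (0, 1, 0, -75/88, 9/8)
  row 3: subtract 5/2×row2 = (0, 0, 0, 1/88, -51/8)
step 4: normalize row 3 (÷1/88) = (0, 0, 0, 1, -561)
  row 0: subtract 117/88×row3 = (1, 0, 0, 0, 745)
  row 1: subtract -75/88×row3 = (0, 1, 0, 0, -477)
  row 2: subtract -5/11×row3 = (0, 0, 1, 0, -255)

rank = 4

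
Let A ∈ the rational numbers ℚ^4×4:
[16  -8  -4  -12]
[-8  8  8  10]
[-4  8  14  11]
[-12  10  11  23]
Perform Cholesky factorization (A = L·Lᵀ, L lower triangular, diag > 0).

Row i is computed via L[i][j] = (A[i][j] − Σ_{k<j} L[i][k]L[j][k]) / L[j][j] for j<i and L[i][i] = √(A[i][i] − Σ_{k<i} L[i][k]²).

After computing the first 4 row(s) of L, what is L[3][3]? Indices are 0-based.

L[3][3] = 3

Step 1: L[0][0] = √(16) = 4.
  L[1][0] = (-8) / L[0][0] = -2.
Step 2: L[1][1] = √(4) = 2.
  L[2][0] = (-4) / L[0][0] = -1.
  L[2][1] = (6) / L[1][1] = 3.
Step 3: L[2][2] = √(4) = 2.
  L[3][0] = (-12) / L[0][0] = -3.
  L[3][1] = (4) / L[1][1] = 2.
  L[3][2] = (2) / L[2][2] = 1.
Step 4: L[3][3] = √(9) = 3.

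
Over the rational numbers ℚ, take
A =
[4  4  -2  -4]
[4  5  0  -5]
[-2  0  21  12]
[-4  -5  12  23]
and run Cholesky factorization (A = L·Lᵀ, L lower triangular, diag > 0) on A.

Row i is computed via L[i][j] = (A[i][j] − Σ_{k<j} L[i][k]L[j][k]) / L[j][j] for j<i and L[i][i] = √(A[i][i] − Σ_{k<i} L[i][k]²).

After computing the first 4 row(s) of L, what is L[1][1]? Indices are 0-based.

Step 1: L[0][0] = √(4) = 2.
  L[1][0] = (4) / L[0][0] = 2.
Step 2: L[1][1] = √(1) = 1.
  L[2][0] = (-2) / L[0][0] = -1.
  L[2][1] = (2) / L[1][1] = 2.
Step 3: L[2][2] = √(16) = 4.
  L[3][0] = (-4) / L[0][0] = -2.
  L[3][1] = (-1) / L[1][1] = -1.
  L[3][2] = (12) / L[2][2] = 3.
Step 4: L[3][3] = √(9) = 3.

L[1][1] = 1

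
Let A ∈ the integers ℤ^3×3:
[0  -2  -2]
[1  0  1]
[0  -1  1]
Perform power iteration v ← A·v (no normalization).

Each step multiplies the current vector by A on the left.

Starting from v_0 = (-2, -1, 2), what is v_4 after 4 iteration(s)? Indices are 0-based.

v_4 = (2, -6, 5)

v_0 = (-2, -1, 2).
v_1 = A·v_0 = (-2, 0, 3).
v_2 = A·v_1 = (-6, 1, 3).
v_3 = A·v_2 = (-8, -3, 2).
v_4 = A·v_3 = (2, -6, 5).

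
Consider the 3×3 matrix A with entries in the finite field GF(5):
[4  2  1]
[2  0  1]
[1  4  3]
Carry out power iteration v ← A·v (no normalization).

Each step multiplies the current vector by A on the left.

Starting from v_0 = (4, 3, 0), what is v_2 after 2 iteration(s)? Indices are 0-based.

v_0 = (4, 3, 0).
v_1 = A·v_0 = (2, 3, 1).
v_2 = A·v_1 = (0, 0, 2).

v_2 = (0, 0, 2)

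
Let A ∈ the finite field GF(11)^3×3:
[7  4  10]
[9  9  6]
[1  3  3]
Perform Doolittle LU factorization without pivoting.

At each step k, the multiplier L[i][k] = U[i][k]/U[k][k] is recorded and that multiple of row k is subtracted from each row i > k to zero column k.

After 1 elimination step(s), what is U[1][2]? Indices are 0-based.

U[1][2] = 1

[col 0] pivot 7
  R1 -= 6*R0 → (0, 7, 1)  (L[1][0] := 6)
  R2 -= 8*R0 → (0, 4, 0)  (L[2][0] := 8)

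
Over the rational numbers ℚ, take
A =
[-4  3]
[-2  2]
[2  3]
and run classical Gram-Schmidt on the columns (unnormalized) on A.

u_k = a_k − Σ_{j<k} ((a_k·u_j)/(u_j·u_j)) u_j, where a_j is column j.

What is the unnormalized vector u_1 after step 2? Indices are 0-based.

u_1 = (4/3, 7/6, 23/6)

Step 1: u_0 = a_0 = (-4, -2, 2).
Step 2: u_1 = a_1 − (-5/12)·u_0 = (4/3, 7/6, 23/6).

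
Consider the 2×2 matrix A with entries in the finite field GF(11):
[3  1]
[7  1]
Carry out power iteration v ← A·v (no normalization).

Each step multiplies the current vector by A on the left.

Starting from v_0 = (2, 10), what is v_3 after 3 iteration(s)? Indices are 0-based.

v_3 = (0, 2)

v_0 = (2, 10).
v_1 = A·v_0 = (5, 2).
v_2 = A·v_1 = (6, 4).
v_3 = A·v_2 = (0, 2).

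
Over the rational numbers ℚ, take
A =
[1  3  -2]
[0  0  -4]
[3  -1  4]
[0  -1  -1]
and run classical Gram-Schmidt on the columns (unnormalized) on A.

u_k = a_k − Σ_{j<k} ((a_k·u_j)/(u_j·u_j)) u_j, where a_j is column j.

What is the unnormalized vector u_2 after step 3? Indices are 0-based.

Step 1: u_0 = a_0 = (1, 0, 3, 0).
Step 2: u_1 = a_1 − (0)·u_0 = (3, 0, -1, -1).
Step 3: u_2 = a_2 − (1)·u_0 − (-9/11)·u_1 = (-6/11, -4, 2/11, -20/11).

u_2 = (-6/11, -4, 2/11, -20/11)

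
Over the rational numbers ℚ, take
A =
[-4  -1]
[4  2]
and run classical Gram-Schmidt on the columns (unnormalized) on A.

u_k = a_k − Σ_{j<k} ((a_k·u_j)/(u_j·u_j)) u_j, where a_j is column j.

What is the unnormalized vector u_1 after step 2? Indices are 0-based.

Step 1: u_0 = a_0 = (-4, 4).
Step 2: u_1 = a_1 − (3/8)·u_0 = (1/2, 1/2).

u_1 = (1/2, 1/2)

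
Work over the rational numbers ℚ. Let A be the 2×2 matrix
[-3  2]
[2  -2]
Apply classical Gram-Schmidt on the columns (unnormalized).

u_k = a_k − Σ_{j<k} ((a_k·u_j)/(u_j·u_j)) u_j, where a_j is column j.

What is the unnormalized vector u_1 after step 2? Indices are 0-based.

Step 1: u_0 = a_0 = (-3, 2).
Step 2: u_1 = a_1 − (-10/13)·u_0 = (-4/13, -6/13).

u_1 = (-4/13, -6/13)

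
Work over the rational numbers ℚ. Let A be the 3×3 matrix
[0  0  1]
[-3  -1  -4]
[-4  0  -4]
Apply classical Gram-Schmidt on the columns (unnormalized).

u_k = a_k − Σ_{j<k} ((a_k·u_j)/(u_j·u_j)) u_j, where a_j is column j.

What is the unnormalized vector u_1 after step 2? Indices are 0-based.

Step 1: u_0 = a_0 = (0, -3, -4).
Step 2: u_1 = a_1 − (3/25)·u_0 = (0, -16/25, 12/25).

u_1 = (0, -16/25, 12/25)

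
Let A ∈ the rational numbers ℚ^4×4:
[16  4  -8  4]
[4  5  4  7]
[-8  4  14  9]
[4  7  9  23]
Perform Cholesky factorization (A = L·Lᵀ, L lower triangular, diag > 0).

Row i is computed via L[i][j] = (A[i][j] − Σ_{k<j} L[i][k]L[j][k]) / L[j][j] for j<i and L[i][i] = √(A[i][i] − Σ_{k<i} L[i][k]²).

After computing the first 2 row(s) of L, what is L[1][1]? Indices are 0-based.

L[1][1] = 2

Step 1: L[0][0] = √(16) = 4.
  L[1][0] = (4) / L[0][0] = 1.
Step 2: L[1][1] = √(4) = 2.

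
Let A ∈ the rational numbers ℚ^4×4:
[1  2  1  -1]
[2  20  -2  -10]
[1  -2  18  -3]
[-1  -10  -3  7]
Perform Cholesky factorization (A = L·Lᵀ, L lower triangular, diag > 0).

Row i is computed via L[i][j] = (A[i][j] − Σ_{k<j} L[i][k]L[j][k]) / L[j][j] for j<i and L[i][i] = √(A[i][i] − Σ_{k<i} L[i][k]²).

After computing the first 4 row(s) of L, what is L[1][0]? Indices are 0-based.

L[1][0] = 2

Step 1: L[0][0] = √(1) = 1.
  L[1][0] = (2) / L[0][0] = 2.
Step 2: L[1][1] = √(16) = 4.
  L[2][0] = (1) / L[0][0] = 1.
  L[2][1] = (-4) / L[1][1] = -1.
Step 3: L[2][2] = √(16) = 4.
  L[3][0] = (-1) / L[0][0] = -1.
  L[3][1] = (-8) / L[1][1] = -2.
  L[3][2] = (-4) / L[2][2] = -1.
Step 4: L[3][3] = √(1) = 1.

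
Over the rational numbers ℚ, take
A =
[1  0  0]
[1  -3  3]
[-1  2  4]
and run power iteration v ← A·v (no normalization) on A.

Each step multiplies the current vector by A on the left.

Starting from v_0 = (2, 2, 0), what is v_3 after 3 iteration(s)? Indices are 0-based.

v_0 = (2, 2, 0).
v_1 = A·v_0 = (2, -4, 2).
v_2 = A·v_1 = (2, 20, -2).
v_3 = A·v_2 = (2, -64, 30).

v_3 = (2, -64, 30)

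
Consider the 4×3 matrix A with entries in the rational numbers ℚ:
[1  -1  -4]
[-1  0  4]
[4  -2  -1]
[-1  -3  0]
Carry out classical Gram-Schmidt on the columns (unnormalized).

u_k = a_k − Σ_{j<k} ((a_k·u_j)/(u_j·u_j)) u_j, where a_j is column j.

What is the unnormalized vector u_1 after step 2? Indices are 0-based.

Step 1: u_0 = a_0 = (1, -1, 4, -1).
Step 2: u_1 = a_1 − (-6/19)·u_0 = (-13/19, -6/19, -14/19, -63/19).

u_1 = (-13/19, -6/19, -14/19, -63/19)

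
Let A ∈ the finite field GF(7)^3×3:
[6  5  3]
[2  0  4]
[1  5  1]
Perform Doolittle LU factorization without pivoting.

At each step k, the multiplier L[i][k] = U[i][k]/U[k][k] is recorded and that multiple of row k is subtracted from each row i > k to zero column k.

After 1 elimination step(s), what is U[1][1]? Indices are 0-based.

[col 0] pivot 6
  R1 -= 5*R0 → (0, 3, 3)  (L[1][0] := 5)
  R2 -= 6*R0 → (0, 3, 4)  (L[2][0] := 6)

U[1][1] = 3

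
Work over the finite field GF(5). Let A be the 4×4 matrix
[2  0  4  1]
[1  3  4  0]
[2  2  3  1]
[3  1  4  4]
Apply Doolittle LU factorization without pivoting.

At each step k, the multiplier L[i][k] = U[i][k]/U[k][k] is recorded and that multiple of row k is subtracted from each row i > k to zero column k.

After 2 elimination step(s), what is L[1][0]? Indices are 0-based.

L[1][0] = 3

[col 0] pivot 2
  R1 -= 3*R0 → (0, 3, 2, 2)  (L[1][0] := 3)
  R2 -= 1*R0 → (0, 2, 4, 0)  (L[2][0] := 1)
  R3 -= 4*R0 → (0, 1, 3, 0)  (L[3][0] := 4)
[col 1] pivot 3
  R2 -= 4*R1 → (0, 0, 1, 2)  (L[2][1] := 4)
  R3 -= 2*R1 → (0, 0, 4, 1)  (L[3][1] := 2)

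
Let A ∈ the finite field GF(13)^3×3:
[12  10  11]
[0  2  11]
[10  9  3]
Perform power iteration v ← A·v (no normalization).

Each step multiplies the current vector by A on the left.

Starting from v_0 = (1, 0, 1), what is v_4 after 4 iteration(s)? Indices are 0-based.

v_4 = (12, 5, 4)

v_0 = (1, 0, 1).
v_1 = A·v_0 = (10, 11, 0).
v_2 = A·v_1 = (9, 9, 4).
v_3 = A·v_2 = (8, 10, 1).
v_4 = A·v_3 = (12, 5, 4).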